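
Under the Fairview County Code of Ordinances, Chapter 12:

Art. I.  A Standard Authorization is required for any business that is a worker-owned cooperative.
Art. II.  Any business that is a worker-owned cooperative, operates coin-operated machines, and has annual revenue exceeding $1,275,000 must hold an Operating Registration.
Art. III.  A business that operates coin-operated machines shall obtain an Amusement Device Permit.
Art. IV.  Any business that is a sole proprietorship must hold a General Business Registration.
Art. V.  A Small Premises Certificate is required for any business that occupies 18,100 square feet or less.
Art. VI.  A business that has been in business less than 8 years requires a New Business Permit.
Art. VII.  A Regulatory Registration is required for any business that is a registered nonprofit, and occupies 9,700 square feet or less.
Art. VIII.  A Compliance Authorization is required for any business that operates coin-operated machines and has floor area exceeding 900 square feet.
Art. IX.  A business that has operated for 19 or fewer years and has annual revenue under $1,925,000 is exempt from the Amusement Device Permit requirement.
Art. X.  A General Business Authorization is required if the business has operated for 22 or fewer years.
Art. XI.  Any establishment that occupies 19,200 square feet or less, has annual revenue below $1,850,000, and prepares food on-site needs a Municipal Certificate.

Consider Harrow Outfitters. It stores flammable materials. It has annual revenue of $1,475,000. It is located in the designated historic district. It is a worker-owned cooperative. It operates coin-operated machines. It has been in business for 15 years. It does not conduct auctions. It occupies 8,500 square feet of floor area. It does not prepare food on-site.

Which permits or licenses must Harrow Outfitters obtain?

Compliance Authorization, General Business Authorization, Operating Registration, Small Premises Certificate, Standard Authorization

Art. I. is a worker-owned cooperative → Standard Authorization required.
Art. II. is a worker-owned cooperative; operates coin-operated machines; revenue $1,475,000 > $1,275,000 → Operating Registration required.
Art. III. operates coin-operated machines → Amusement Device Permit required.
Art. IV. is a worker-owned cooperative (not: is a sole proprietorship) → General Business Registration not required.
Art. V. floor area 8,500 square feet ≤ 18,100 square feet → Small Premises Certificate required.
Art. VI. years in business 15 ≥ 8 → New Business Permit not required.
Art. VII. is a worker-owned cooperative (not: is a registered nonprofit); floor area 8,500 square feet ≤ 9,700 square feet → Regulatory Registration not required.
Art. VIII. operates coin-operated machines; floor area 8,500 square feet > 900 square feet → Compliance Authorization required.
Art. IX. years in business 15 ≤ 19; revenue $1,475,000 < $1,925,000 → exempt from Amusement Device Permit.
Art. X. years in business 15 ≤ 22 → General Business Authorization required.
Art. XI. floor area 8,500 square feet ≤ 19,200 square feet; revenue $1,475,000 < $1,850,000; does not prepare food on-site → Municipal Certificate not required.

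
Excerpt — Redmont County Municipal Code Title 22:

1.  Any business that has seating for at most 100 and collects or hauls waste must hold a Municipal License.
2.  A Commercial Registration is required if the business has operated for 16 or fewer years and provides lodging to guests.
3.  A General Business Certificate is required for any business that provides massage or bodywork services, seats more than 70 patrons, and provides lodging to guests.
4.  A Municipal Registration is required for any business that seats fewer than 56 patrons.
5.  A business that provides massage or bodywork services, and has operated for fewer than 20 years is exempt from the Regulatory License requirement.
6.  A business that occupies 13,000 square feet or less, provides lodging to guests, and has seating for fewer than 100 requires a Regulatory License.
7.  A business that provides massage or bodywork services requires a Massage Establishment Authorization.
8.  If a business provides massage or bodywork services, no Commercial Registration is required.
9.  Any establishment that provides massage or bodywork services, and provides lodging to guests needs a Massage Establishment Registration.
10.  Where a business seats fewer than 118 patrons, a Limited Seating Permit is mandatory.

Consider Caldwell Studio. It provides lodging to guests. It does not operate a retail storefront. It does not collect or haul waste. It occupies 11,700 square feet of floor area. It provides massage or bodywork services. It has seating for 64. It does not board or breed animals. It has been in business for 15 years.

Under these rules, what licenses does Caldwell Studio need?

Limited Seating Permit, Massage Establishment Authorization, Massage Establishment Registration

1. seating 64 ≤ 100; does not collect or haul waste → Municipal License not required.
2. years in business 15 ≤ 16; provides lodging to guests → Commercial Registration required.
3. provides massage or bodywork services; seating 64 ≤ 70; provides lodging to guests → General Business Certificate not required.
4. seating 64 ≥ 56 → Municipal Registration not required.
5. provides massage or bodywork services; years in business 15 < 20 → exempt from Regulatory License.
6. floor area 11,700 square feet ≤ 13,000 square feet; provides lodging to guests; seating 64 < 100 → Regulatory License required.
7. provides massage or bodywork services → Massage Establishment Authorization required.
8. provides massage or bodywork services → exempt from Commercial Registration.
9. provides massage or bodywork services; provides lodging to guests → Massage Establishment Registration required.
10. seating 64 < 118 → Limited Seating Permit required.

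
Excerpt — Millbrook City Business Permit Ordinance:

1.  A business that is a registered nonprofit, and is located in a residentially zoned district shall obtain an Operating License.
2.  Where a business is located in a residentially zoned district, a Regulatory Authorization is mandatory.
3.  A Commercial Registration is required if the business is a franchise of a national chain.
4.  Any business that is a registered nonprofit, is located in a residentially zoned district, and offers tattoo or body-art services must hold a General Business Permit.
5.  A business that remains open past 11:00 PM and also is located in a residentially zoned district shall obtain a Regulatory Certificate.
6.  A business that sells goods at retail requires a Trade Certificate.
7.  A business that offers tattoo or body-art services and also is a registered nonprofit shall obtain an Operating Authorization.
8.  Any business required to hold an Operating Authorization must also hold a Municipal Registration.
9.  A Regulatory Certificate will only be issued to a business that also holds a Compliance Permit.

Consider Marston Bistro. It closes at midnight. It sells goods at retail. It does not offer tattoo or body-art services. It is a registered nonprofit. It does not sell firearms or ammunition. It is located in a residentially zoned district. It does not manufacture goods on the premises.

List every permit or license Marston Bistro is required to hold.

1. is a registered nonprofit; is located in a residentially zoned district → Operating License required.
2. is located in a residentially zoned district → Regulatory Authorization required.
3. is a registered nonprofit (not: is a franchise of a national chain) → Commercial Registration not required.
4. is a registered nonprofit; is located in a residentially zoned district; does not offer tattoo or body-art services → General Business Permit not required.
5. closes midnight, after 11:00 PM; is located in a residentially zoned district → Regulatory Certificate required.
6. sells goods at retail → Trade Certificate required.
7. does not offer tattoo or body-art services; is a registered nonprofit → Operating Authorization not required.
8. Operating Authorization is not required → no effect.
9. Regulatory Certificate is required → Compliance Permit also required.

Compliance Permit, Operating License, Regulatory Authorization, Regulatory Certificate, Trade Certificate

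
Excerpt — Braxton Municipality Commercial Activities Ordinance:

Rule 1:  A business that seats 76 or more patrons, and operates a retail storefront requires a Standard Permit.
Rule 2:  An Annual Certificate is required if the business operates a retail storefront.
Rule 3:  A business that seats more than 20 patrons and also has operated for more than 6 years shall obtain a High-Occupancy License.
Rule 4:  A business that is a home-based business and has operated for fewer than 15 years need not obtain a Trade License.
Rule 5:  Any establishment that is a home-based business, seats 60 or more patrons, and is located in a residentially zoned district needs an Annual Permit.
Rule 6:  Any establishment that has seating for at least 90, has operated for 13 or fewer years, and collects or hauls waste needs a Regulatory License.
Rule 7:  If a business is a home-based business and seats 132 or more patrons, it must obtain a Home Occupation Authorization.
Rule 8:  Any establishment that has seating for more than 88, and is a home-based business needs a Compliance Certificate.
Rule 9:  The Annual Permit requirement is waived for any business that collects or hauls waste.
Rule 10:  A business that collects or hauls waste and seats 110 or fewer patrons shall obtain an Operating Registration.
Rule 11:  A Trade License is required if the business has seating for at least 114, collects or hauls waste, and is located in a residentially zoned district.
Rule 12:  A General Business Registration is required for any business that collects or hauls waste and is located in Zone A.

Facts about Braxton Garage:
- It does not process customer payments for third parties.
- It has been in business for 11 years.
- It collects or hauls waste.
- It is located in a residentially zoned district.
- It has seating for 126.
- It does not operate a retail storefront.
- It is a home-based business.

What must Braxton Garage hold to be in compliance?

Compliance Certificate, High-Occupancy License, Regulatory License

Rule 1: seating 126 ≥ 76; does not operate a retail storefront → Standard Permit not required.
Rule 2: does not operate a retail storefront → Annual Certificate not required.
Rule 3: seating 126 > 20; years in business 11 > 6 → High-Occupancy License required.
Rule 4: is a home-based business; years in business 11 < 15 → exempt from Trade License.
Rule 5: is a home-based business; seating 126 ≥ 60; is located in a residentially zoned district → Annual Permit required.
Rule 6: seating 126 ≥ 90; years in business 11 ≤ 13; collects or hauls waste → Regulatory License required.
Rule 7: is a home-based business; seating 126 < 132 → Home Occupation Authorization not required.
Rule 8: seating 126 > 88; is a home-based business → Compliance Certificate required.
Rule 9: collects or hauls waste → exempt from Annual Permit.
Rule 10: collects or hauls waste; seating 126 > 110 → Operating Registration not required.
Rule 11: seating 126 ≥ 114; collects or hauls waste; is located in a residentially zoned district → Trade License required.
Rule 12: collects or hauls waste; is located in a residentially zoned district (not: is located in Zone A) → General Business Registration not required.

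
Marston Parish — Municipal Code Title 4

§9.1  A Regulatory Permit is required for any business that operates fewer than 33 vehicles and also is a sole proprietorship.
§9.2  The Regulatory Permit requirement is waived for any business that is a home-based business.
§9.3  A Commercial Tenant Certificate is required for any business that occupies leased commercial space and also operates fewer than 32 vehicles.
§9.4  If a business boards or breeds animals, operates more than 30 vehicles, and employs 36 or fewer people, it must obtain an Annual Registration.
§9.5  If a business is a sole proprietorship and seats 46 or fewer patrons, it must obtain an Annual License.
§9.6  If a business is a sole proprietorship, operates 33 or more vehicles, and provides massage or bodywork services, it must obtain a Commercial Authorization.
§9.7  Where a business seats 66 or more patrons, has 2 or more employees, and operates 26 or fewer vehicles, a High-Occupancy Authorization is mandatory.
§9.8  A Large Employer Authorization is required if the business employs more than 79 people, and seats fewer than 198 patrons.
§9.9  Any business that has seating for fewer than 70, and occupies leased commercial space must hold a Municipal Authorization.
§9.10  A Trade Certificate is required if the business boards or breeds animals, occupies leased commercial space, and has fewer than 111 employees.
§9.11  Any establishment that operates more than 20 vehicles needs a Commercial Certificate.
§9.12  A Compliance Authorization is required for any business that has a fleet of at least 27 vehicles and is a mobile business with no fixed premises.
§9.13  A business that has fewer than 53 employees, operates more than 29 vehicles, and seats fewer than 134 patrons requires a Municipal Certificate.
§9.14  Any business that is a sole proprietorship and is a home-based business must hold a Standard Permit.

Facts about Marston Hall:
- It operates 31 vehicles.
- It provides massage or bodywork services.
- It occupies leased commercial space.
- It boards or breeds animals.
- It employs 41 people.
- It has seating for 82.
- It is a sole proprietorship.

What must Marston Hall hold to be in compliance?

§9.1 vehicles 31 < 33; is a sole proprietorship → Regulatory Permit required.
§9.2 occupies leased commercial space (not: is a home-based business) → Regulatory Permit exemption does not apply.
§9.3 occupies leased commercial space; vehicles 31 < 32 → Commercial Tenant Certificate required.
§9.4 boards or breeds animals; vehicles 31 > 30; employees 41 > 36 → Annual Registration not required.
§9.5 is a sole proprietorship; seating 82 > 46 → Annual License not required.
§9.6 is a sole proprietorship; vehicles 31 < 33; provides massage or bodywork services → Commercial Authorization not required.
§9.7 seating 82 ≥ 66; employees 41 ≥ 2; vehicles 31 > 26 → High-Occupancy Authorization not required.
§9.8 employees 41 ≤ 79; seating 82 < 198 → Large Employer Authorization not required.
§9.9 seating 82 ≥ 70; occupies leased commercial space → Municipal Authorization not required.
§9.10 boards or breeds animals; occupies leased commercial space; employees 41 < 111 → Trade Certificate required.
§9.11 vehicles 31 > 20 → Commercial Certificate required.
§9.12 vehicles 31 ≥ 27; occupies leased commercial space (not: is a mobile business with no fixed premises) → Compliance Authorization not required.
§9.13 employees 41 < 53; vehicles 31 > 29; seating 82 < 134 → Municipal Certificate required.
§9.14 is a sole proprietorship; occupies leased commercial space (not: is a home-based business) → Standard Permit not required.

Commercial Certificate, Commercial Tenant Certificate, Municipal Certificate, Regulatory Permit, Trade Certificate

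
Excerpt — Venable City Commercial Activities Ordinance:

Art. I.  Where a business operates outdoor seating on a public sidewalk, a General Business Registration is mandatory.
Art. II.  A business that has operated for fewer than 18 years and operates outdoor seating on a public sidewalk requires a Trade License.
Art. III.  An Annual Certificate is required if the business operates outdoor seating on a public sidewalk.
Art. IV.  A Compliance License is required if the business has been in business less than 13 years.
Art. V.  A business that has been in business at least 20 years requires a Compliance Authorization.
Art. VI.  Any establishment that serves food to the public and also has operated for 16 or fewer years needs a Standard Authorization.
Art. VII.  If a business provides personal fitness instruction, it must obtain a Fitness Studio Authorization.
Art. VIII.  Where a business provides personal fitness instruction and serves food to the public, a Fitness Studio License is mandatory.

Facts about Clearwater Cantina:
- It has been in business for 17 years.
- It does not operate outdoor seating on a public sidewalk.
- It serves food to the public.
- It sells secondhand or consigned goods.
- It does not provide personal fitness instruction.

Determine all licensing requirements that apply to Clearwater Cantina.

None

Art. I. does not operate outdoor seating on a public sidewalk → General Business Registration not required.
Art. II. years in business 17 < 18; does not operate outdoor seating on a public sidewalk → Trade License not required.
Art. III. does not operate outdoor seating on a public sidewalk → Annual Certificate not required.
Art. IV. years in business 17 ≥ 13 → Compliance License not required.
Art. V. years in business 17 < 20 → Compliance Authorization not required.
Art. VI. serves food to the public; years in business 17 > 16 → Standard Authorization not required.
Art. VII. does not provide personal fitness instruction → Fitness Studio Authorization not required.
Art. VIII. does not provide personal fitness instruction; serves food to the public → Fitness Studio License not required.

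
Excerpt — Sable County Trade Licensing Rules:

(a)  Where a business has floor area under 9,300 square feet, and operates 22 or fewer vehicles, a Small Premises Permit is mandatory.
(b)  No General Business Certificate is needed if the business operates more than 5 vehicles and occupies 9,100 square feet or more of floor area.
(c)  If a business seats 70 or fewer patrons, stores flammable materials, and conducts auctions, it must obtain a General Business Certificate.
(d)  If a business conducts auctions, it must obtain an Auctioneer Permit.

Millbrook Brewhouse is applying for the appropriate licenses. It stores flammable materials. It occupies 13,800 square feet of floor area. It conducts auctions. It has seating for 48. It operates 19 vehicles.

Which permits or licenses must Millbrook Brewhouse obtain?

(a) floor area 13,800 square feet ≥ 9,300 square feet; vehicles 19 ≤ 22 → Small Premises Permit not required.
(b) vehicles 19 > 5; floor area 13,800 square feet ≥ 9,100 square feet → exempt from General Business Certificate.
(c) seating 48 ≤ 70; stores flammable materials; conducts auctions → General Business Certificate required.
(d) conducts auctions → Auctioneer Permit required.

Auctioneer Permit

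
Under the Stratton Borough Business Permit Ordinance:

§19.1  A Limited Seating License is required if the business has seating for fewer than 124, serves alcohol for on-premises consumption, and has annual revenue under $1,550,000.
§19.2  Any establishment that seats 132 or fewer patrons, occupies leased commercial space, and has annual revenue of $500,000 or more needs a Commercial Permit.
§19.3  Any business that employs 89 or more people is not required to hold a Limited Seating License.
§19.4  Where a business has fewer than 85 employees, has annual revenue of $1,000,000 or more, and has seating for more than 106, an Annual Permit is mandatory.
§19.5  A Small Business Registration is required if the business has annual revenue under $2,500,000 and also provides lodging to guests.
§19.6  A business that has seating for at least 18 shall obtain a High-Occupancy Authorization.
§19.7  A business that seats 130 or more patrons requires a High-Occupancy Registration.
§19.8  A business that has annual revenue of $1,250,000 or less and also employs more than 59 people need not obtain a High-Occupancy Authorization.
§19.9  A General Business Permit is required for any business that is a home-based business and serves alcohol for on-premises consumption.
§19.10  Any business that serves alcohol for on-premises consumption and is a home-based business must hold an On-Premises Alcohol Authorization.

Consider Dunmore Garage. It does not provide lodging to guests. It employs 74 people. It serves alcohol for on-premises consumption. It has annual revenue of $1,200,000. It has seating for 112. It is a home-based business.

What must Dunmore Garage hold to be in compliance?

Annual Permit, General Business Permit, Limited Seating License, On-Premises Alcohol Authorization

§19.1 seating 112 < 124; serves alcohol for on-premises consumption; revenue $1,200,000 < $1,550,000 → Limited Seating License required.
§19.2 seating 112 ≤ 132; is a home-based business (not: occupies leased commercial space); revenue $1,200,000 ≥ $500,000 → Commercial Permit not required.
§19.3 employees 74 < 89 → Limited Seating License exemption does not apply.
§19.4 employees 74 < 85; revenue $1,200,000 ≥ $1,000,000; seating 112 > 106 → Annual Permit required.
§19.5 revenue $1,200,000 < $2,500,000; does not provide lodging to guests → Small Business Registration not required.
§19.6 seating 112 ≥ 18 → High-Occupancy Authorization required.
§19.7 seating 112 < 130 → High-Occupancy Registration not required.
§19.8 revenue $1,200,000 ≤ $1,250,000; employees 74 > 59 → exempt from High-Occupancy Authorization.
§19.9 is a home-based business; serves alcohol for on-premises consumption → General Business Permit required.
§19.10 serves alcohol for on-premises consumption; is a home-based business → On-Premises Alcohol Authorization required.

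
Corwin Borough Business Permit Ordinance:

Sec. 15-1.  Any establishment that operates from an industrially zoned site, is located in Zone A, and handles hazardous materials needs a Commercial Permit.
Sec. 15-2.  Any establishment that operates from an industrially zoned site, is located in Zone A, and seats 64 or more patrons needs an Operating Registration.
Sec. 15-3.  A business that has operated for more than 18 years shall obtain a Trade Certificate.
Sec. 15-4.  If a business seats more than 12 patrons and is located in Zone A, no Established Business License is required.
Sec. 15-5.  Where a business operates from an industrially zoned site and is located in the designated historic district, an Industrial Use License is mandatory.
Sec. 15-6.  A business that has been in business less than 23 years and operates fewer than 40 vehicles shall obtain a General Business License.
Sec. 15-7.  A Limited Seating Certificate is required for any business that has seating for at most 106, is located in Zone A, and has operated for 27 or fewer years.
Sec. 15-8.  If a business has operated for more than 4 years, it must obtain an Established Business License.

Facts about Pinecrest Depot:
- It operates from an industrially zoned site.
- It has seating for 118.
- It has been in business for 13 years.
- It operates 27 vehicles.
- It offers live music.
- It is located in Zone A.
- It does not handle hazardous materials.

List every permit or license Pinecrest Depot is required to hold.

General Business License, Operating Registration

Sec. 15-1. operates from an industrially zoned site; is located in Zone A; does not handle hazardous materials → Commercial Permit not required.
Sec. 15-2. operates from an industrially zoned site; is located in Zone A; seating 118 ≥ 64 → Operating Registration required.
Sec. 15-3. years in business 13 ≤ 18 → Trade Certificate not required.
Sec. 15-4. seating 118 > 12; is located in Zone A → exempt from Established Business License.
Sec. 15-5. operates from an industrially zoned site; is located in Zone A (not: is located in the designated historic district) → Industrial Use License not required.
Sec. 15-6. years in business 13 < 23; vehicles 27 < 40 → General Business License required.
Sec. 15-7. seating 118 > 106; is located in Zone A; years in business 13 ≤ 27 → Limited Seating Certificate not required.
Sec. 15-8. years in business 13 > 4 → Established Business License required.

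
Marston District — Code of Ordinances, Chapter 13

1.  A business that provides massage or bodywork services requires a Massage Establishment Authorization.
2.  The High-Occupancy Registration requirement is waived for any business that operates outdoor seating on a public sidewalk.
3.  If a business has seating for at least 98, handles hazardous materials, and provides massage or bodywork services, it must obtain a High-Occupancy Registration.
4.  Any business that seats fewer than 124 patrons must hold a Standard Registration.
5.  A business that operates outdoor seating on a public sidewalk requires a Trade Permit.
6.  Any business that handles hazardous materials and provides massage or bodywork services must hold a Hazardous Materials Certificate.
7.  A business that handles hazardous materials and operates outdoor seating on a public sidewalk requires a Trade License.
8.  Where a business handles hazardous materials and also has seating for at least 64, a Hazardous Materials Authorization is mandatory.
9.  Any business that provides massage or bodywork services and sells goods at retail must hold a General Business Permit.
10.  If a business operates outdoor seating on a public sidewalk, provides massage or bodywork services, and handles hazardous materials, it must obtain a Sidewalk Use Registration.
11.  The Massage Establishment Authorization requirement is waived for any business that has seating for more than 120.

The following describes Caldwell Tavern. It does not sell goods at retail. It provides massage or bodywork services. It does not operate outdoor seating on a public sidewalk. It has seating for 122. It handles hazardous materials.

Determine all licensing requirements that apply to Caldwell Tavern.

1. provides massage or bodywork services → Massage Establishment Authorization required.
2. does not operate outdoor seating on a public sidewalk → High-Occupancy Registration exemption does not apply.
3. seating 122 ≥ 98; handles hazardous materials; provides massage or bodywork services → High-Occupancy Registration required.
4. seating 122 < 124 → Standard Registration required.
5. does not operate outdoor seating on a public sidewalk → Trade Permit not required.
6. handles hazardous materials; provides massage or bodywork services → Hazardous Materials Certificate required.
7. handles hazardous materials; does not operate outdoor seating on a public sidewalk → Trade License not required.
8. handles hazardous materials; seating 122 ≥ 64 → Hazardous Materials Authorization required.
9. provides massage or bodywork services; does not sell goods at retail → General Business Permit not required.
10. does not operate outdoor seating on a public sidewalk; provides massage or bodywork services; handles hazardous materials → Sidewalk Use Registration not required.
11. seating 122 > 120 → exempt from Massage Establishment Authorization.

Hazardous Materials Authorization, Hazardous Materials Certificate, High-Occupancy Registration, Standard Registration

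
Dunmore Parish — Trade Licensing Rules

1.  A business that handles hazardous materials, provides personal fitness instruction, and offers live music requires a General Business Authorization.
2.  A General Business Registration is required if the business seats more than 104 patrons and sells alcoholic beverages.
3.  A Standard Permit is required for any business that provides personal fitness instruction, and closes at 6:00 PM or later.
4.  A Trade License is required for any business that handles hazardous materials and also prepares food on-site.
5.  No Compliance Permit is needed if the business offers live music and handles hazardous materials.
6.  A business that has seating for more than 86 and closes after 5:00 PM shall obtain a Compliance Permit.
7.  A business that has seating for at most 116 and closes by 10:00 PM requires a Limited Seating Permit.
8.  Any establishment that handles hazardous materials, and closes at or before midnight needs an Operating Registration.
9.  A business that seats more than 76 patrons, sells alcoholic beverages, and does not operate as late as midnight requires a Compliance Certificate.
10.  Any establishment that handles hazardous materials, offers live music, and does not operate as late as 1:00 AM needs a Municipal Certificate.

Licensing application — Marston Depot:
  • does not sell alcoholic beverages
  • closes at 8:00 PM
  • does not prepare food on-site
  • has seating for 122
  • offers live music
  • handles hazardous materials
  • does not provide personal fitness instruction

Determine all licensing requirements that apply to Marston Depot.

Municipal Certificate, Operating Registration

1. handles hazardous materials; does not provide personal fitness instruction; offers live music → General Business Authorization not required.
2. seating 122 > 104; does not sell alcoholic beverages → General Business Registration not required.
3. does not provide personal fitness instruction; closes 8:00 PM, after 6:00 PM → Standard Permit not required.
4. handles hazardous materials; does not prepare food on-site → Trade License not required.
5. offers live music; handles hazardous materials → exempt from Compliance Permit.
6. seating 122 > 86; closes 8:00 PM, after 5:00 PM → Compliance Permit required.
7. seating 122 > 116; closes 8:00 PM, at/before 10:00 PM → Limited Seating Permit not required.
8. handles hazardous materials; closes 8:00 PM, at/before midnight → Operating Registration required.
9. seating 122 > 76; does not sell alcoholic beverages; closes 8:00 PM, at/before midnight → Compliance Certificate not required.
10. handles hazardous materials; offers live music; closes 8:00 PM, at/before 1:00 AM → Municipal Certificate required.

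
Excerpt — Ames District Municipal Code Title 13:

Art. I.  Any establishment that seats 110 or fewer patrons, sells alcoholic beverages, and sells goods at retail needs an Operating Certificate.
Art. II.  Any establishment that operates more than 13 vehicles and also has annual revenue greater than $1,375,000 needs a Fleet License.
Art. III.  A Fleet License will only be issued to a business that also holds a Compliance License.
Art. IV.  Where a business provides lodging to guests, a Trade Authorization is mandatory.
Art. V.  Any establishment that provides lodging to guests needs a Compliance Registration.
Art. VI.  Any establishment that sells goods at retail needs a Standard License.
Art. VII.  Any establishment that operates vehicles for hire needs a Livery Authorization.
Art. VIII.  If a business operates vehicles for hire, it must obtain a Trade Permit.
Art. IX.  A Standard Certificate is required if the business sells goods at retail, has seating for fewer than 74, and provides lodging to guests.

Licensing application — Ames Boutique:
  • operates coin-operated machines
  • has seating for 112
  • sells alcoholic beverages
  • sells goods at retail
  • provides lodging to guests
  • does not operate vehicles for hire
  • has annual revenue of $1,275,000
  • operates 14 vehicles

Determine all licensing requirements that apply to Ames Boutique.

Compliance Registration, Standard License, Trade Authorization

Art. I. seating 112 > 110; sells alcoholic beverages; sells goods at retail → Operating Certificate not required.
Art. II. vehicles 14 > 13; revenue $1,275,000 ≤ $1,375,000 → Fleet License not required.
Art. III. Fleet License is not required → no effect.
Art. IV. provides lodging to guests → Trade Authorization required.
Art. V. provides lodging to guests → Compliance Registration required.
Art. VI. sells goods at retail → Standard License required.
Art. VII. does not operate vehicles for hire → Livery Authorization not required.
Art. VIII. does not operate vehicles for hire → Trade Permit not required.
Art. IX. sells goods at retail; seating 112 ≥ 74; provides lodging to guests → Standard Certificate not required.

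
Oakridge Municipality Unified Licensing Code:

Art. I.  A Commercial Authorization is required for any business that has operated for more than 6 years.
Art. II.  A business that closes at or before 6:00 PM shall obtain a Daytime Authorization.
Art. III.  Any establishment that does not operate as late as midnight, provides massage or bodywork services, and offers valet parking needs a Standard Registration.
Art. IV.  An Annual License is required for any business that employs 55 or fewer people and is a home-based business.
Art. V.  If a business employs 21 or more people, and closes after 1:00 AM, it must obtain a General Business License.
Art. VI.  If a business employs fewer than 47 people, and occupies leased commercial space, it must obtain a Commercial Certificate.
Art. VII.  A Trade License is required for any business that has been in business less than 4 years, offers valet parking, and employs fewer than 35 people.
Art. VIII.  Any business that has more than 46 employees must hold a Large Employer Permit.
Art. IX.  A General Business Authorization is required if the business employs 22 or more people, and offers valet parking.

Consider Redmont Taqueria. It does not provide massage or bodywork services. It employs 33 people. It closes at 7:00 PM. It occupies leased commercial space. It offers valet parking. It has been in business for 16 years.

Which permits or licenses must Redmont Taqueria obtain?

Commercial Authorization, Commercial Certificate, General Business Authorization

Art. I. years in business 16 > 6 → Commercial Authorization required.
Art. II. closes 7:00 PM, after 6:00 PM → Daytime Authorization not required.
Art. III. closes 7:00 PM, at/before midnight; does not provide massage or bodywork services; offers valet parking → Standard Registration not required.
Art. IV. employees 33 ≤ 55; occupies leased commercial space (not: is a home-based business) → Annual License not required.
Art. V. employees 33 ≥ 21; closes 7:00 PM, at/before 1:00 AM → General Business License not required.
Art. VI. employees 33 < 47; occupies leased commercial space → Commercial Certificate required.
Art. VII. years in business 16 ≥ 4; offers valet parking; employees 33 < 35 → Trade License not required.
Art. VIII. employees 33 ≤ 46 → Large Employer Permit not required.
Art. IX. employees 33 ≥ 22; offers valet parking → General Business Authorization required.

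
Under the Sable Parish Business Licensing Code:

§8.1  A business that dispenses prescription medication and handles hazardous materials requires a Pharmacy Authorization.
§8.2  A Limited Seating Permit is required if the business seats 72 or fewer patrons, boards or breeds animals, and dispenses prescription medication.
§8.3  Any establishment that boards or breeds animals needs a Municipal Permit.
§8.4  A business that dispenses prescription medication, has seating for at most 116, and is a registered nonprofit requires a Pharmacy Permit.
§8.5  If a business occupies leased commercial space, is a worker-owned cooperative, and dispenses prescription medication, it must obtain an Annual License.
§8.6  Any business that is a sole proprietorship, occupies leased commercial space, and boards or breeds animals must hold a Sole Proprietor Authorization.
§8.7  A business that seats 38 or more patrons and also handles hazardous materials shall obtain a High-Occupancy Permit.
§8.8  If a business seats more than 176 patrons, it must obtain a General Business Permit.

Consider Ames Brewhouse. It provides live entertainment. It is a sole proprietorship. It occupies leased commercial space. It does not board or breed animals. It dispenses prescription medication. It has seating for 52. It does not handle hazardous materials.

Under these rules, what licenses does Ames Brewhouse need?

§8.1 dispenses prescription medication; does not handle hazardous materials → Pharmacy Authorization not required.
§8.2 seating 52 ≤ 72; does not board or breed animals; dispenses prescription medication → Limited Seating Permit not required.
§8.3 does not board or breed animals → Municipal Permit not required.
§8.4 dispenses prescription medication; seating 52 ≤ 116; is a sole proprietorship (not: is a registered nonprofit) → Pharmacy Permit not required.
§8.5 occupies leased commercial space; is a sole proprietorship (not: is a worker-owned cooperative); dispenses prescription medication → Annual License not required.
§8.6 is a sole proprietorship; occupies leased commercial space; does not board or breed animals → Sole Proprietor Authorization not required.
§8.7 seating 52 ≥ 38; does not handle hazardous materials → High-Occupancy Permit not required.
§8.8 seating 52 ≤ 176 → General Business Permit not required.

None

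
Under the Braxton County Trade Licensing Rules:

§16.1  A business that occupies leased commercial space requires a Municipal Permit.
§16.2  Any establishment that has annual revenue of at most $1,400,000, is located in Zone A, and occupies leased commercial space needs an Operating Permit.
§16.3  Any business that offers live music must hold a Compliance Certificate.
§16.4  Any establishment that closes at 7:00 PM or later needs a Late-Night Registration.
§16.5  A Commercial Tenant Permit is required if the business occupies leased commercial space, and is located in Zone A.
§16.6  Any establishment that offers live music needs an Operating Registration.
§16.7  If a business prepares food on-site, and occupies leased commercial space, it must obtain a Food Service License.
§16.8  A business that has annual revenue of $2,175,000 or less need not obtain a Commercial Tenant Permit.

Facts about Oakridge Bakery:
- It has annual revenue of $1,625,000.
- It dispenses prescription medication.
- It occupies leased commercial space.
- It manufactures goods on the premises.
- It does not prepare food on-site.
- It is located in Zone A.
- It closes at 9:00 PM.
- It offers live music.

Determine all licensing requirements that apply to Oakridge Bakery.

§16.1 occupies leased commercial space → Municipal Permit required.
§16.2 revenue $1,625,000 > $1,400,000; is located in Zone A; occupies leased commercial space → Operating Permit not required.
§16.3 offers live music → Compliance Certificate required.
§16.4 closes 9:00 PM, after 7:00 PM → Late-Night Registration required.
§16.5 occupies leased commercial space; is located in Zone A → Commercial Tenant Permit required.
§16.6 offers live music → Operating Registration required.
§16.7 does not prepare food on-site; occupies leased commercial space → Food Service License not required.
§16.8 revenue $1,625,000 ≤ $2,175,000 → exempt from Commercial Tenant Permit.

Compliance Certificate, Late-Night Registration, Municipal Permit, Operating Registration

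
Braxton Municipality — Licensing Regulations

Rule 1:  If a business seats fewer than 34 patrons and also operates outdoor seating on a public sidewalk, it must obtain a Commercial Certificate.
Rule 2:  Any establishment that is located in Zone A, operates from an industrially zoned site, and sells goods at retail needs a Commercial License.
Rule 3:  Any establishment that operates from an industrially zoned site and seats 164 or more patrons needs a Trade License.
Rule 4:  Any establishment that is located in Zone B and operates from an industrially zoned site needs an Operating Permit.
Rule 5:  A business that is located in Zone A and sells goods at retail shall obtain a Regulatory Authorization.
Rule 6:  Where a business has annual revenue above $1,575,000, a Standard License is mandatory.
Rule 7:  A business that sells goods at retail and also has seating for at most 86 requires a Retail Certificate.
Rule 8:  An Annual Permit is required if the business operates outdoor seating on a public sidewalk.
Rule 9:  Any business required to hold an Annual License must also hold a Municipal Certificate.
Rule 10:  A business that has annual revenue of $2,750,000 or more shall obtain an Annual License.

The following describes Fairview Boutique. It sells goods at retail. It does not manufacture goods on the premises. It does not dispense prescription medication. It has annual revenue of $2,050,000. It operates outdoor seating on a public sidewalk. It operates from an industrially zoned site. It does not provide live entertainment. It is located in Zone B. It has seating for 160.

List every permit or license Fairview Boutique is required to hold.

Annual Permit, Operating Permit, Standard License

Rule 1: seating 160 ≥ 34; operates outdoor seating on a public sidewalk → Commercial Certificate not required.
Rule 2: is located in Zone B (not: is located in Zone A); operates from an industrially zoned site; sells goods at retail → Commercial License not required.
Rule 3: operates from an industrially zoned site; seating 160 < 164 → Trade License not required.
Rule 4: is located in Zone B; operates from an industrially zoned site → Operating Permit required.
Rule 5: is located in Zone B (not: is located in Zone A); sells goods at retail → Regulatory Authorization not required.
Rule 6: revenue $2,050,000 > $1,575,000 → Standard License required.
Rule 7: sells goods at retail; seating 160 > 86 → Retail Certificate not required.
Rule 8: operates outdoor seating on a public sidewalk → Annual Permit required.
Rule 9: Annual License is not required → no effect.
Rule 10: revenue $2,050,000 < $2,750,000 → Annual License not required.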